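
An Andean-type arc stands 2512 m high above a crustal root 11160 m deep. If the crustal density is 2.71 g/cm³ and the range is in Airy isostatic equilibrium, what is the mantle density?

Airy balance: ρ_c h = (ρ_m − ρ_c) r → ρ_m = ρ_c (1 + h/r).
ρ_m = 2.71 × (1 + 2512 m/11160 m) = 3.32 g/cm³.

3.32 g/cm³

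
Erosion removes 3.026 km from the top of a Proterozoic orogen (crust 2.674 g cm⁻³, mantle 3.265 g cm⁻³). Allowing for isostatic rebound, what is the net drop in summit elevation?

Rebound u = e ρ_c/ρ_m = 3.026 km × 2.674/3.265 = 2.478 km.
Net surface drop = e − u = 3.026 km − 2.478 km = e (ρ_m − ρ_c)/ρ_m = 0.548 km.

0.548 km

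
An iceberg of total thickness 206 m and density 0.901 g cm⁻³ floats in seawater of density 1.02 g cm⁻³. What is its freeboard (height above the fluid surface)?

Floating equilibrium: submerged depth d = t ρ_obj/ρ_fluid = 206 m × 0.901/1.02 = 182 m.
Freeboard = t − d = 206 m − 182 m = 24 m.

24 m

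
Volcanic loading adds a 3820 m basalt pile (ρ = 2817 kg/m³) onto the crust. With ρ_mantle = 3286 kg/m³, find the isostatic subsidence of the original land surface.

3270 m

Subaerial loading: s = t ρ_load / ρ_m.
s = 3820 m × 2817/3286 = 3270 m.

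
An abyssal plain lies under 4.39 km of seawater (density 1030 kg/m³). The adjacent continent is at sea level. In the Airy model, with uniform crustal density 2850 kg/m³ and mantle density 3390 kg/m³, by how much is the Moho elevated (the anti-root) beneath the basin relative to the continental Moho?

Equating mass per unit area of the two columns: replacing crust with seawater at the top is compensated by replacing crust with mantle at the base: d (ρ_c − ρ_w) = a (ρ_m − ρ_c).
a = d (ρ_c − ρ_w)/(ρ_m − ρ_c) = 4.39 km × 1820/540 = 14.8 km.

14.8 km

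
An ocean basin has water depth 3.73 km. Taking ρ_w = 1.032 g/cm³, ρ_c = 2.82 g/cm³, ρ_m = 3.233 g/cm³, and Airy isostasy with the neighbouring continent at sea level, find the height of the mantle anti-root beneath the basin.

16.1 km

By Archimedes' principle applied to the lithosphere: replacing crust with seawater at the top is compensated by replacing crust with mantle at the base: d (ρ_c − ρ_w) = a (ρ_m − ρ_c).
a = d (ρ_c − ρ_w)/(ρ_m − ρ_c) = 3.73 km × 1.788/0.413 = 16.1 km.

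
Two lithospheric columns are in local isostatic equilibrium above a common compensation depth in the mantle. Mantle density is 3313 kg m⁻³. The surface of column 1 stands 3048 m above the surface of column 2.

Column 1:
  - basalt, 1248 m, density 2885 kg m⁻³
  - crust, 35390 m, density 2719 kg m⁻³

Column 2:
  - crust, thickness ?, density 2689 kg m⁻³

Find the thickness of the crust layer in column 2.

Take the compensation level at the base of the deeper column (depth z_c below the surface of column 1) and equate Σ ρ_i t_i down to z_c; mantle fills any gap and the z_c terms cancel.
Column 1: 1248×2885 + 35390×2719 + (z_c − 36638)×3313
Column 2: 3048×0 + x×2689 + (z_c − 3048 − 0 − x)×3313
The z_c×3313 term appears on both sides and cancels. Collect the known terms of each column as K = Σ(ρt)_known − 3313 × (depth of known layers): K_1 = 99825890 − 3313×36638 = −21555804; K_2 = 0 − 3313×(3048 + 0) = −10098024.
Balance: K_1 = K_2 − x×(3313 − 2689), so x = (K_2 − K_1)/(3313 − 2689) = 11457800/624 = 18400 m.

18400 m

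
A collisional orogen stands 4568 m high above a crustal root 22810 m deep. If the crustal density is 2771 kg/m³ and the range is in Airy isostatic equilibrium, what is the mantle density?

3330 kg/m³

Airy balance: ρ_c h = (ρ_m − ρ_c) r → ρ_m = ρ_c (1 + h/r).
ρ_m = 2771 × (1 + 4568 m/22810 m) = 3330 kg/m³.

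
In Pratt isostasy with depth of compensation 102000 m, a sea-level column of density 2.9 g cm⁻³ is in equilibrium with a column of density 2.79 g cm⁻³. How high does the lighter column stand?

4020 m

ρ_ref D = ρ (D + h) → h = D (ρ_ref − ρ)/ρ.
h = 102000 m × (2.9 − 2.79)/2.79 = 4020 m.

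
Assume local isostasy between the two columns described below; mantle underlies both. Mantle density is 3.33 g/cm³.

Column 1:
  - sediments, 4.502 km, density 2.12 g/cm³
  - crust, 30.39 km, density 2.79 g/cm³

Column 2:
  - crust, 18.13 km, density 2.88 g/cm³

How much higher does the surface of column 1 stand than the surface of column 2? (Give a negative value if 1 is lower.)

4.11 km

For any compensation level in the mantle, the mantle terms cancel and isostasy reduces to e = (Σt_1 − Σt_2) − (Σ(ρt)_1 − Σ(ρt)_2) / ρ_m.
Σt_1 = 34.892 km; Σt_2 = 18.13 km; Σ(ρt)_1 = 94.33234; Σ(ρt)_2 = 52.2144 (in km·g/cm³).
e = (34.892 − 18.13) − (94.33234 − 52.2144) / 3.33 = 4.11 km.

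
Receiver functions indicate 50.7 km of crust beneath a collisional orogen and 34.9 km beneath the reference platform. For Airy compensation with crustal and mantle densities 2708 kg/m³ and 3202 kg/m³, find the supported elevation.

2.44 km

Excess crust Δ = 50.7 km − 34.9 km = 15.8 km, split between elevation h and root r with h + r = Δ.
Airy balance ρ_c h = (ρ_m − ρ_c) r gives r = h ρ_c/(ρ_m − ρ_c), so h (1 + ρ_c/(ρ_m − ρ_c)) = Δ, i.e. h = Δ (ρ_m − ρ_c)/ρ_m.
h = 15.8 km × 494/3202 = 2.44 km.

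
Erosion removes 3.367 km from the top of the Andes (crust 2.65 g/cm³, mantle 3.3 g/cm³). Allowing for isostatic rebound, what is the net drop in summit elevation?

0.663 km

Rebound u = e ρ_c/ρ_m = 3.367 km × 2.65/3.3 = 2.704 km.
Net surface drop = e − u = 3.367 km − 2.704 km = e (ρ_m − ρ_c)/ρ_m = 0.663 km.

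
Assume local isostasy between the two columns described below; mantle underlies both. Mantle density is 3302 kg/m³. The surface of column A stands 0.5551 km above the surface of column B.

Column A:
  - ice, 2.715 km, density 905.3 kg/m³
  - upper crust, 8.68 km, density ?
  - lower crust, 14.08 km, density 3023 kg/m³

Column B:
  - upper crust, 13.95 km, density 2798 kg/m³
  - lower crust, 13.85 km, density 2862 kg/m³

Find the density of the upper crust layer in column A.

Take the compensation level at the base of the deeper column (depth z_c below the surface of column A) and equate Σ ρ_i t_i down to z_c; mantle fills any gap and the z_c terms cancel.
Column A: 2.715×905.3 + 8.68×ρ + 14.08×3023 + (z_c − 25.475)×3302
Column B: 0.5551×0 + 13.95×2798 + 13.85×2862 + (z_c − 0.5551 − 27.8)×3302
The z_c×3302 term appears on both sides and cancels. Collect the known terms of each column as K = Σ(ρt)_known − 3302 × (depth of known layers): K_A = 45021.7295 − 3302×25.475 = −39096.7205; K_B = 78670.8 − 3302×(0.5551 + 27.8) = −14957.7402.
Balance: K_A + 8.68×ρ = K_B, so ρ = (K_B − K_A)/8.68 = 24139/8.68 = 2780 kg/m³.

2780 kg/m³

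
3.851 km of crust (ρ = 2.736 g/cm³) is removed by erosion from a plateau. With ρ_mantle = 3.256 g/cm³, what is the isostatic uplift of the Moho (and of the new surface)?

Unloading: uplift u = e ρ_c/ρ_m = 3.851 km × 2.736/3.256 = 3.24 km.

3.24 km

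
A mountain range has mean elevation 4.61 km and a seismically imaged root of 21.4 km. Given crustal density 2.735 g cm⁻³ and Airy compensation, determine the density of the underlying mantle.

Airy balance: ρ_c h = (ρ_m − ρ_c) r → ρ_m = ρ_c (1 + h/r).
ρ_m = 2.735 × (1 + 4.61 km/21.4 km) = 3.32 g cm⁻³.

3.32 g cm⁻³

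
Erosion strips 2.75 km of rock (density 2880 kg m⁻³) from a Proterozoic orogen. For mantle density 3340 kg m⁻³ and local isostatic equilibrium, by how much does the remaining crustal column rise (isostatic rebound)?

2.37 km

Unloading: uplift u = e ρ_c/ρ_m = 2.75 km × 2880/3340 = 2.37 km.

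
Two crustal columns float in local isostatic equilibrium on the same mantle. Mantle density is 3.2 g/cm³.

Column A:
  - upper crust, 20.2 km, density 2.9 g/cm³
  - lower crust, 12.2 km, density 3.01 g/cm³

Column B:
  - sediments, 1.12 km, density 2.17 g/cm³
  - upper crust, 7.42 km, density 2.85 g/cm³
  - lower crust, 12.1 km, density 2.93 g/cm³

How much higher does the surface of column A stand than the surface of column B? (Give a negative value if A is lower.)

0.425 km

For any compensation level in the mantle, the mantle terms cancel and isostasy reduces to e = (Σt_A − Σt_B) − (Σ(ρt)_A − Σ(ρt)_B) / ρ_m.
Σt_A = 32.4 km; Σt_B = 20.64 km; Σ(ρt)_A = 95.302; Σ(ρt)_B = 59.0304 (in km·g/cm³).
e = (32.4 − 20.64) − (95.302 − 59.0304) / 3.2 = 0.425 km.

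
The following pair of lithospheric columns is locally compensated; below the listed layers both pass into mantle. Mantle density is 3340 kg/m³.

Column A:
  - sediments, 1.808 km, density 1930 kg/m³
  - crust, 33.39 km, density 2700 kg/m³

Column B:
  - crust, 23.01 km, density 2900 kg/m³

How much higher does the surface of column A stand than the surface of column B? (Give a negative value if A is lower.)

4.13 km

For any compensation level in the mantle, the mantle terms cancel and isostasy reduces to e = (Σt_A − Σt_B) − (Σ(ρt)_A − Σ(ρt)_B) / ρ_m.
Σt_A = 35.198 km; Σt_B = 23.01 km; Σ(ρt)_A = 93642.44; Σ(ρt)_B = 66729 (in km·kg/m³).
e = (35.198 − 23.01) − (93642.44 − 66729) / 3340 = 4.13 km.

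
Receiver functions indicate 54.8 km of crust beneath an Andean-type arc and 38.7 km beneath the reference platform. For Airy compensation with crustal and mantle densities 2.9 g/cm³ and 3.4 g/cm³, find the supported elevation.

Excess crust Δ = 54.8 km − 38.7 km = 16.1 km, split between elevation h and root r with h + r = Δ.
Airy balance ρ_c h = (ρ_m − ρ_c) r gives r = h ρ_c/(ρ_m − ρ_c), so h (1 + ρ_c/(ρ_m − ρ_c)) = Δ, i.e. h = Δ (ρ_m − ρ_c)/ρ_m.
h = 16.1 km × 0.5/3.4 = 2.37 km.

2.37 km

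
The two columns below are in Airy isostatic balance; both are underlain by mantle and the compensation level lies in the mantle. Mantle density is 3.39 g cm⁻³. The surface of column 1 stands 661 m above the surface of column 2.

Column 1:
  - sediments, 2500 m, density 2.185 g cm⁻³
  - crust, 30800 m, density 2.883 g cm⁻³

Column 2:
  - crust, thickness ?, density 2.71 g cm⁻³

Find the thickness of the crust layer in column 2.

24100 m

Take the compensation level at the base of the deeper column (depth z_c below the surface of column 1) and equate Σ ρ_i t_i down to z_c; mantle fills any gap and the z_c terms cancel.
Column 1: 2500×2.185 + 30800×2.883 + (z_c − 33300)×3.39
Column 2: 661×0 + x×2.71 + (z_c − 661 − 0 − x)×3.39
The z_c×3.39 term appears on both sides and cancels. Collect the known terms of each column as K = Σ(ρt)_known − 3.39 × (depth of known layers): K_1 = 94258.9 − 3.39×33300 = −18628.1; K_2 = 0 − 3.39×(661 + 0) = −2240.79.
Balance: K_1 = K_2 − x×(3.39 − 2.71), so x = (K_2 − K_1)/(3.39 − 2.71) = 16387.3/0.68 = 24100 m.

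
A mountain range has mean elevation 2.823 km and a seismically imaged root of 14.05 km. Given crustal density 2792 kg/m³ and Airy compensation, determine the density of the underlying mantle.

3350 kg/m³

Airy balance: ρ_c h = (ρ_m − ρ_c) r → ρ_m = ρ_c (1 + h/r).
ρ_m = 2792 × (1 + 2.823 km/14.05 km) = 3350 kg/m³.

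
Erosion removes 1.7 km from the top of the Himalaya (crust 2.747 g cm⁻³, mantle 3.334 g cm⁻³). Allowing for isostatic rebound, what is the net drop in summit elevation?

0.299 km

Rebound u = e ρ_c/ρ_m = 1.7 km × 2.747/3.334 = 1.401 km.
Net surface drop = e − u = 1.7 km − 1.401 km = e (ρ_m − ρ_c)/ρ_m = 0.299 km.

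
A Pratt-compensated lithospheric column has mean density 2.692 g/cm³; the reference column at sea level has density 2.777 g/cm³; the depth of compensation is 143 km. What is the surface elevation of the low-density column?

ρ_ref D = ρ (D + h) → h = D (ρ_ref − ρ)/ρ.
h = 143 km × (2.777 − 2.692)/2.692 = 4.52 km.

4.52 km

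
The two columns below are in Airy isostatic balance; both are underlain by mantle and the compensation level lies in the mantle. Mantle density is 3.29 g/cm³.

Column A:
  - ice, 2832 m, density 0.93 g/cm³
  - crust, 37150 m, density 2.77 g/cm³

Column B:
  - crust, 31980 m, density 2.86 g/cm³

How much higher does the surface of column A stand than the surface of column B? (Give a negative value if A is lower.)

For any compensation level in the mantle, the mantle terms cancel and isostasy reduces to e = (Σt_A − Σt_B) − (Σ(ρt)_A − Σ(ρt)_B) / ρ_m.
Σt_A = 39982 m; Σt_B = 31980 m; Σ(ρt)_A = 105539.26; Σ(ρt)_B = 91462.8 (in m·g/cm³).
e = (39982 − 31980) − (105539.26 − 91462.8) / 3.29 = 3720 m.

3720 m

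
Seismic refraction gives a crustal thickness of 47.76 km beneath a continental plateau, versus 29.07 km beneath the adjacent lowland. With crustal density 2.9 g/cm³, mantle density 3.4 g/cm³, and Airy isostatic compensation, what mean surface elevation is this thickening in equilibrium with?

Excess crust Δ = 47.76 km − 29.07 km = 18.69 km, split between elevation h and root r with h + r = Δ.
Airy balance ρ_c h = (ρ_m − ρ_c) r gives r = h ρ_c/(ρ_m − ρ_c), so h (1 + ρ_c/(ρ_m − ρ_c)) = Δ, i.e. h = Δ (ρ_m − ρ_c)/ρ_m.
h = 18.69 km × 0.5/3.4 = 2.75 km.

2.75 km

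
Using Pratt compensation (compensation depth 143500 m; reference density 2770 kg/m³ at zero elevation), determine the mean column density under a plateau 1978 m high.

Pratt balance: ρ_ref D = ρ (D + h).
ρ = ρ_ref D/(D + h) = 2770 × 143500 m/(143500 m + 1978 m) = 2730 kg/m³.

2730 kg/m³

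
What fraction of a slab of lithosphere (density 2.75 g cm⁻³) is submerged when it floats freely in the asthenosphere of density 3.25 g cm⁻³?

0.846

Submerged fraction = ρ_obj/ρ_fluid = 2.75/3.25 = 0.846.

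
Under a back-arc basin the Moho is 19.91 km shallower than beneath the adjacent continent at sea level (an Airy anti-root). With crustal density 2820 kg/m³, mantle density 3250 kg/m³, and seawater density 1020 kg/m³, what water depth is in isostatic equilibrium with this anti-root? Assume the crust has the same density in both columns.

Replacing a thickness d of crust by seawater at the top must be balanced by replacing crust with mantle at the base: d (ρ_c − ρ_w) = a (ρ_m − ρ_c).
d = a (ρ_m − ρ_c)/(ρ_c − ρ_w) = 19.91 km × 430/1800 = 4.76 km.

4.76 km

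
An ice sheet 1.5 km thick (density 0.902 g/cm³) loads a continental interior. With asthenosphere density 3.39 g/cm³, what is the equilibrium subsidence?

0.399 km

For local isostatic compensation: the ice load ρ_ice t is balanced by mantle displaced below, ρ_m s.
s = t ρ_ice / ρ_m = 1.5 km × 0.902/3.39 = 0.399 km.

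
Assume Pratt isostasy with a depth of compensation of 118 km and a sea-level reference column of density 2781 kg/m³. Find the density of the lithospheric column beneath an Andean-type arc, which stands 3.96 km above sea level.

2690 kg/m³

Pratt balance: ρ_ref D = ρ (D + h).
ρ = ρ_ref D/(D + h) = 2781 × 118 km/(118 km + 3.96 km) = 2690 kg/m³.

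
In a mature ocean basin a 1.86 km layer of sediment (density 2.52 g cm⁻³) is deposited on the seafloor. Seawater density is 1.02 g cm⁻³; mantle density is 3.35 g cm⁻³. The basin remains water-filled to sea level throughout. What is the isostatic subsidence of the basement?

1.2 km

Submarine loading: the sediment displaces seawater, and the subsidence is in turn flooded, so s (ρ_m − ρ_w) = t (ρ_sed − ρ_w).
s = 1.86 km × (2.52 − 1.02) / (3.35 − 1.02) = 1.2 km.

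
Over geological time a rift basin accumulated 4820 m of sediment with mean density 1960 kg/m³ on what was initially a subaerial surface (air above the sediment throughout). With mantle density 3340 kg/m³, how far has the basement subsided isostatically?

Subaerial load: s = t ρ_sed / ρ_m = 4820 m × 1960/3340 = 2830 m.

2830 m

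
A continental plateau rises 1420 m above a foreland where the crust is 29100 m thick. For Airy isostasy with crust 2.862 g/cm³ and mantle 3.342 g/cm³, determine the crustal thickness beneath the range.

Root depth r = h ρ_c / (ρ_m − ρ_c) = 1420 m × 2.862 / 0.48 = 8467 m.
Total thickness = T + h + r = 29100 m + 1420 m + 8467 m = 39000 m.

39000 m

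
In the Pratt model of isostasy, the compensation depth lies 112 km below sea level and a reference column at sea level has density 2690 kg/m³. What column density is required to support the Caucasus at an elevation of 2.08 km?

Pratt balance: ρ_ref D = ρ (D + h).
ρ = ρ_ref D/(D + h) = 2690 × 112 km/(112 km + 2.08 km) = 2640 kg/m³.

2640 kg/m³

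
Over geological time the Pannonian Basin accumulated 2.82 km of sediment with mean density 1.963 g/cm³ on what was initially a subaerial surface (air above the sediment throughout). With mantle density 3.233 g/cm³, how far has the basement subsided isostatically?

1.71 km

Subaerial load: s = t ρ_sed / ρ_m = 2.82 km × 1.963/3.233 = 1.71 km.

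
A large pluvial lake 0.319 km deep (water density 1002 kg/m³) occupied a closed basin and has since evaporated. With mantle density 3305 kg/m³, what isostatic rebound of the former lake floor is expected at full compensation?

u = d ρ_w/ρ_m = 0.319 km × 1002/3305 = 0.0967 km.

0.0967 km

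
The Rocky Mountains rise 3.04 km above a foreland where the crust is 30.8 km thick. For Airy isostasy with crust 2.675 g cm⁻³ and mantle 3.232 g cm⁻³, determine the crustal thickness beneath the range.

Root depth r = h ρ_c / (ρ_m − ρ_c) = 3.04 km × 2.675 / 0.557 = 14.6 km.
Total thickness = T + h + r = 30.8 km + 3.04 km + 14.6 km = 48.4 km.

48.4 km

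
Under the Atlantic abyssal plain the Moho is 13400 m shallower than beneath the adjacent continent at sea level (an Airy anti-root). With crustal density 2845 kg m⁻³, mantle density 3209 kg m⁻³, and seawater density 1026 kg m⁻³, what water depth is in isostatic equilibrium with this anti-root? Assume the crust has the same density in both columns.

Replacing a thickness d of crust by seawater at the top must be balanced by replacing crust with mantle at the base: d (ρ_c − ρ_w) = a (ρ_m − ρ_c).
d = a (ρ_m − ρ_c)/(ρ_c − ρ_w) = 13400 m × 364/1819 = 2680 m.

2680 m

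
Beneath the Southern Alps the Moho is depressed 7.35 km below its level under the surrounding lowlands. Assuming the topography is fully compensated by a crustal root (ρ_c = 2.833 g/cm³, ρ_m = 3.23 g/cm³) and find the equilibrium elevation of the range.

In Airy isostatic equilibrium: ρ_c h = (ρ_m − ρ_c) r.
h = r (ρ_m − ρ_c) / ρ_c = 7.35 km × (3.23 − 2.833) / 2.833 = 1.03 km.

1.03 km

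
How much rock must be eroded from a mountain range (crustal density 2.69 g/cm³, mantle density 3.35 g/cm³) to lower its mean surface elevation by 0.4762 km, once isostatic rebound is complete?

2.42 km

Net drop Δ = e − u = e − e ρ_c/ρ_m = e (ρ_m − ρ_c)/ρ_m.
e = Δ ρ_m/(ρ_m − ρ_c) = 0.4762 km × 3.35/0.66 = 2.42 km.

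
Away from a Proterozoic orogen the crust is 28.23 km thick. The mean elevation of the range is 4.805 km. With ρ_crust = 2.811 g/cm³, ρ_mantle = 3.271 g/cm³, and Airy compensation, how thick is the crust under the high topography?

62.4 km

Root depth r = h ρ_c / (ρ_m − ρ_c) = 4.805 km × 2.811 / 0.46 = 29.36 km.
Total thickness = T + h + r = 28.23 km + 4.805 km + 29.36 km = 62.4 km.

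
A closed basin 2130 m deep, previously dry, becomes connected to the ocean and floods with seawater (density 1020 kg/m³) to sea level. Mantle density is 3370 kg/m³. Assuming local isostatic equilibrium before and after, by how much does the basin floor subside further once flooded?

925 m

After flooding the water column is d + s deep. Its weight must equal the weight of mantle displaced by the extra subsidence s: (d + s) ρ_w = s ρ_m.
s = d ρ_w / (ρ_m − ρ_w) = 2130 m × 1020/(3370 − 1020) = 925 m.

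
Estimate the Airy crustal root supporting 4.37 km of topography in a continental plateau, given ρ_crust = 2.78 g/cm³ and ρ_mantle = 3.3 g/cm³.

In Airy isostatic equilibrium: the weight of the topography is balanced by the buoyancy of the root, ρ_c h = (ρ_m − ρ_c) r.
r = h · ρ_c / (ρ_m − ρ_c) = 4.37 km × 2.78 / (3.3 − 2.78) = 23.4 km.

23.4 km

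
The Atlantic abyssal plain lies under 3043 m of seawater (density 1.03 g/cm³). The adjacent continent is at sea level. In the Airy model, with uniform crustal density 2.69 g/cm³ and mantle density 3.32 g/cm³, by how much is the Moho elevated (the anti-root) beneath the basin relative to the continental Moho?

8020 m

Isostatic balance requires: replacing crust with seawater at the top is compensated by replacing crust with mantle at the base: d (ρ_c − ρ_w) = a (ρ_m − ρ_c).
a = d (ρ_c − ρ_w)/(ρ_m − ρ_c) = 3043 m × 1.66/0.63 = 8020 m.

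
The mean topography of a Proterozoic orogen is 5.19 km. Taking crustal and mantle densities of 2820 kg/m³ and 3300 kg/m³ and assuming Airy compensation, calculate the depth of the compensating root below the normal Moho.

Equating mass per unit area of the two columns: the weight of the topography is balanced by the buoyancy of the root, ρ_c h = (ρ_m − ρ_c) r.
r = h · ρ_c / (ρ_m − ρ_c) = 5.19 km × 2820 / (3300 − 2820) = 30.5 km.

30.5 km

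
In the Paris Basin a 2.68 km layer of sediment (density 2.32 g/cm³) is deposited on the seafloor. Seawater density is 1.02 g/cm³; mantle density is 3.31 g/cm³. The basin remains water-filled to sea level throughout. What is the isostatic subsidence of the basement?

1.52 km

Submarine loading: the sediment displaces seawater, and the subsidence is in turn flooded, so s (ρ_m − ρ_w) = t (ρ_sed − ρ_w).
s = 2.68 km × (2.32 − 1.02) / (3.31 − 1.02) = 1.52 km.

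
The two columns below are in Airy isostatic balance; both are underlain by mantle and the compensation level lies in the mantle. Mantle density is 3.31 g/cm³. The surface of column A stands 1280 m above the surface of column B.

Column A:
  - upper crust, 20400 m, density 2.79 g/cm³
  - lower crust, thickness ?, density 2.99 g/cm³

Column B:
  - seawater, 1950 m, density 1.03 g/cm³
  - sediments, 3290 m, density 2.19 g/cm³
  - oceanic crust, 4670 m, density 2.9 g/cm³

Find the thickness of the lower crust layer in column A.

Take the compensation level at the base of the deeper column (depth z_c below the surface of column A) and equate Σ ρ_i t_i down to z_c; mantle fills any gap and the z_c terms cancel.
Column A: 20400×2.79 + x×2.99 + (z_c − 20400 − x)×3.31
Column B: 1280×0 + 1950×1.03 + 3290×2.19 + 4670×2.9 + (z_c − 1280 − 9910)×3.31
The z_c×3.31 term appears on both sides and cancels. Collect the known terms of each column as K = Σ(ρt)_known − 3.31 × (depth of known layers): K_A = 56916 − 3.31×20400 = −10608; K_B = 22756.6 − 3.31×(1280 + 9910) = −14282.3.
Balance: K_A − x×(3.31 − 2.99) = K_B, so x = (K_A − K_B)/(3.31 − 2.99) = 3674.3/0.32 = 11500 m.

11500 m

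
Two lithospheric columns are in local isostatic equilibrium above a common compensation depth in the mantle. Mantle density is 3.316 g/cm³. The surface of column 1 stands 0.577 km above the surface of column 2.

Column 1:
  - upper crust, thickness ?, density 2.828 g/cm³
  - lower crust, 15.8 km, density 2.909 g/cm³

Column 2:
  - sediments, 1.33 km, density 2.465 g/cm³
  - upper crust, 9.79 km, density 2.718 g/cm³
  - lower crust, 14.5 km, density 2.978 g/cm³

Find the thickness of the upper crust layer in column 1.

Take the compensation level at the base of the deeper column (depth z_c below the surface of column 1) and equate Σ ρ_i t_i down to z_c; mantle fills any gap and the z_c terms cancel.
Column 1: x×2.828 + 15.8×2.909 + (z_c − 15.8 − x)×3.316
Column 2: 0.577×0 + 1.33×2.465 + 9.79×2.718 + 14.5×2.978 + (z_c − 0.577 − 25.62)×3.316
The z_c×3.316 term appears on both sides and cancels. Collect the known terms of each column as K = Σ(ρt)_known − 3.316 × (depth of known layers): K_1 = 45.9622 − 3.316×15.8 = −6.4306; K_2 = 73.06867 − 3.316×(0.577 + 25.62) = −13.800582.
Balance: K_1 − x×(3.316 − 2.828) = K_2, so x = (K_1 − K_2)/(3.316 − 2.828) = 7.36998/0.488 = 15.1 km.

15.1 km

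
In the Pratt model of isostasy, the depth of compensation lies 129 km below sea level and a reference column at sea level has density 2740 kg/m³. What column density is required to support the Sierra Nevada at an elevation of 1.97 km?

2700 kg/m³

Pratt balance: ρ_ref D = ρ (D + h).
ρ = ρ_ref D/(D + h) = 2740 × 129 km/(129 km + 1.97 km) = 2700 kg/m³.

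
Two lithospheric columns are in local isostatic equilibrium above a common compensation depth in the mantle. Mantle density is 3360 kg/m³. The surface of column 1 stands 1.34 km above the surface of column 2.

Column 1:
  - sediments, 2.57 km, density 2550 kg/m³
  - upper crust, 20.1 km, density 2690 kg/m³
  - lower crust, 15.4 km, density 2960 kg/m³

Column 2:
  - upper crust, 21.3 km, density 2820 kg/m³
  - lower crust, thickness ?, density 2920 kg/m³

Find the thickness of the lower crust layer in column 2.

Take the compensation level at the base of the deeper column (depth z_c below the surface of column 1) and equate Σ ρ_i t_i down to z_c; mantle fills any gap and the z_c terms cancel.
Column 1: 2.57×2550 + 20.1×2690 + 15.4×2960 + (z_c − 38.07)×3360
Column 2: 1.34×0 + 21.3×2820 + x×2920 + (z_c − 1.34 − 21.3 − x)×3360
The z_c×3360 term appears on both sides and cancels. Collect the known terms of each column as K = Σ(ρt)_known − 3360 × (depth of known layers): K_1 = 106206.5 − 3360×38.07 = −21708.7; K_2 = 60066 − 3360×(1.34 + 21.3) = −16004.4.
Balance: K_1 = K_2 − x×(3360 − 2920), so x = (K_2 − K_1)/(3360 − 2920) = 5704.3/440 = 13 km.

13 km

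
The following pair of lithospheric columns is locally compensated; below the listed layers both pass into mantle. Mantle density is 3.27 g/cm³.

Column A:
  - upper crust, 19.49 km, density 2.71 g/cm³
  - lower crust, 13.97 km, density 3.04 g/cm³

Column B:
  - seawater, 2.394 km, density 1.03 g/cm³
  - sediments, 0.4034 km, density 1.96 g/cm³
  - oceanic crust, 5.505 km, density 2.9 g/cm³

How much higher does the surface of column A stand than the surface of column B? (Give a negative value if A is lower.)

1.9 km

For any compensation level in the mantle, the mantle terms cancel and isostasy reduces to e = (Σt_A − Σt_B) − (Σ(ρt)_A − Σ(ρt)_B) / ρ_m.
Σt_A = 33.46 km; Σt_B = 8.3024 km; Σ(ρt)_A = 95.2867; Σ(ρt)_B = 19.220984 (in km·g/cm³).
e = (33.46 − 8.3024) − (95.2867 − 19.220984) / 3.27 = 1.9 km.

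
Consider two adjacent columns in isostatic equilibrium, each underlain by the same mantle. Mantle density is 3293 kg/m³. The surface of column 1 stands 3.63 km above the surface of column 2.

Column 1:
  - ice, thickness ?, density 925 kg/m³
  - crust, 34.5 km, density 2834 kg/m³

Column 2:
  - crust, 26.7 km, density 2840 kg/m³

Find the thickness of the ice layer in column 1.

Take the compensation level at the base of the deeper column (depth z_c below the surface of column 1) and equate Σ ρ_i t_i down to z_c; mantle fills any gap and the z_c terms cancel.
Column 1: x×925 + 34.5×2834 + (z_c − 34.5 − x)×3293
Column 2: 3.63×0 + 26.7×2840 + (z_c − 3.63 − 26.7)×3293
The z_c×3293 term appears on both sides and cancels. Collect the known terms of each column as K = Σ(ρt)_known − 3293 × (depth of known layers): K_1 = 97773 − 3293×34.5 = −15835.5; K_2 = 75828 − 3293×(3.63 + 26.7) = −24048.69.
Balance: K_1 − x×(3293 − 925) = K_2, so x = (K_1 − K_2)/(3293 − 925) = 8213.19/2368 = 3.47 km.

3.47 km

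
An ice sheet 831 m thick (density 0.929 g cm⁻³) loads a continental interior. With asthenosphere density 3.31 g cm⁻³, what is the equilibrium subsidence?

233 m

Balancing pressure at the compensation depth: the ice load ρ_ice t is balanced by mantle displaced below, ρ_m s.
s = t ρ_ice / ρ_m = 831 m × 0.929/3.31 = 233 m.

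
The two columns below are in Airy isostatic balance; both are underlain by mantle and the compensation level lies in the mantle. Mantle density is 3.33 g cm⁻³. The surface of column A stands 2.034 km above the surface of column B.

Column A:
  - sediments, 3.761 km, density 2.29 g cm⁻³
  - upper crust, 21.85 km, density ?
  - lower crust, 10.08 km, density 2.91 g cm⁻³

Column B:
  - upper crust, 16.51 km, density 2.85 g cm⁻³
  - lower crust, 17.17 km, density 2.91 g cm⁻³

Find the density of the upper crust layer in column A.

Take the compensation level at the base of the deeper column (depth z_c below the surface of column A) and equate Σ ρ_i t_i down to z_c; mantle fills any gap and the z_c terms cancel.
Column A: 3.761×2.29 + 21.85×ρ + 10.08×2.91 + (z_c − 35.691)×3.33
Column B: 2.034×0 + 16.51×2.85 + 17.17×2.91 + (z_c − 2.034 − 33.68)×3.33
The z_c×3.33 term appears on both sides and cancels. Collect the known terms of each column as K = Σ(ρt)_known − 3.33 × (depth of known layers): K_A = 37.94549 − 3.33×35.691 = −80.90554; K_B = 97.0182 − 3.33×(2.034 + 33.68) = −21.90942.
Balance: K_A + 21.85×ρ = K_B, so ρ = (K_B − K_A)/21.85 = 58.9961/21.85 = 2.7 g cm⁻³.

2.7 g cm⁻³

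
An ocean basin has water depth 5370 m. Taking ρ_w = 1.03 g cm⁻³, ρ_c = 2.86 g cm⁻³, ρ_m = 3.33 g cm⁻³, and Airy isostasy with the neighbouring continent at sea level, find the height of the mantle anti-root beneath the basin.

Isostatic balance requires: replacing crust with seawater at the top is compensated by replacing crust with mantle at the base: d (ρ_c − ρ_w) = a (ρ_m − ρ_c).
a = d (ρ_c − ρ_w)/(ρ_m − ρ_c) = 5370 m × 1.83/0.47 = 20900 m.

20900 m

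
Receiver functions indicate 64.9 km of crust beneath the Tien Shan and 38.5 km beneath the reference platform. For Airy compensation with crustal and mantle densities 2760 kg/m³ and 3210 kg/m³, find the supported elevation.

Excess crust Δ = 64.9 km − 38.5 km = 26.4 km, split between elevation h and root r with h + r = Δ.
Airy balance ρ_c h = (ρ_m − ρ_c) r gives r = h ρ_c/(ρ_m − ρ_c), so h (1 + ρ_c/(ρ_m − ρ_c)) = Δ, i.e. h = Δ (ρ_m − ρ_c)/ρ_m.
h = 26.4 km × 450/3210 = 3.7 km.

3.7 km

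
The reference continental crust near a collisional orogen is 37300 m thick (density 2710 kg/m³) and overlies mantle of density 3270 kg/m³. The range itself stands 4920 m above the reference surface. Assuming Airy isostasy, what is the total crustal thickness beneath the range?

Root depth r = h ρ_c / (ρ_m − ρ_c) = 4920 m × 2710 / 560 = 23810 m.
Total thickness = T + h + r = 37300 m + 4920 m + 23810 m = 66000 m.

66000 m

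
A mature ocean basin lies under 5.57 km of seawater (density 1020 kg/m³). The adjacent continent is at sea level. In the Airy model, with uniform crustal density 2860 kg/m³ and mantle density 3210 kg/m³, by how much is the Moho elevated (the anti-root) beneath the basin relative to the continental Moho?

29.3 km

By Archimedes' principle applied to the lithosphere: replacing crust with seawater at the top is compensated by replacing crust with mantle at the base: d (ρ_c − ρ_w) = a (ρ_m − ρ_c).
a = d (ρ_c − ρ_w)/(ρ_m − ρ_c) = 5.57 km × 1840/350 = 29.3 km.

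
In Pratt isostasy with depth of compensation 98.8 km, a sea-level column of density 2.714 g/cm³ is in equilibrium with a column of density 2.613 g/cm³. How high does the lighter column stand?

ρ_ref D = ρ (D + h) → h = D (ρ_ref − ρ)/ρ.
h = 98.8 km × (2.714 − 2.613)/2.613 = 3.82 km.

3.82 km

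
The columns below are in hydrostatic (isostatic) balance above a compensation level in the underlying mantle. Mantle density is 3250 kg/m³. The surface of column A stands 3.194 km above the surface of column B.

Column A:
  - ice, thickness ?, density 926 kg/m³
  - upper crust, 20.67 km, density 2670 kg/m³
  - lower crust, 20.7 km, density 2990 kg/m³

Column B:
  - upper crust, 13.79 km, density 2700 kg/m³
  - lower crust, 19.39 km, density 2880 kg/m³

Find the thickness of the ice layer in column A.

Take the compensation level at the base of the deeper column (depth z_c below the surface of column A) and equate Σ ρ_i t_i down to z_c; mantle fills any gap and the z_c terms cancel.
Column A: x×926 + 20.67×2670 + 20.7×2990 + (z_c − 41.37 − x)×3250
Column B: 3.194×0 + 13.79×2700 + 19.39×2880 + (z_c − 3.194 − 33.18)×3250
The z_c×3250 term appears on both sides and cancels. Collect the known terms of each column as K = Σ(ρt)_known − 3250 × (depth of known layers): K_A = 117081.9 − 3250×41.37 = −17370.6; K_B = 93076.2 − 3250×(3.194 + 33.18) = −25139.3.
Balance: K_A − x×(3250 − 926) = K_B, so x = (K_A − K_B)/(3250 − 926) = 7768.7/2324 = 3.34 km.

3.34 km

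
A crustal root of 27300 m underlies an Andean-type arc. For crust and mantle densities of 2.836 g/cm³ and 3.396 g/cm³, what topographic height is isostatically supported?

5390 m

Balancing pressure at the compensation depth: ρ_c h = (ρ_m − ρ_c) r.
h = r (ρ_m − ρ_c) / ρ_c = 27300 m × (3.396 − 2.836) / 2.836 = 5390 m.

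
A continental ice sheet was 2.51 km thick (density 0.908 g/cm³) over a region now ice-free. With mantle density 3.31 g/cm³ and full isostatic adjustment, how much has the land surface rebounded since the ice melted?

Removing the load lets mantle flow back in; uplift u satisfies ρ_ice t = ρ_m u.
u = t ρ_ice/ρ_m = 2.51 km × 0.908/3.31 = 0.689 km.

0.689 km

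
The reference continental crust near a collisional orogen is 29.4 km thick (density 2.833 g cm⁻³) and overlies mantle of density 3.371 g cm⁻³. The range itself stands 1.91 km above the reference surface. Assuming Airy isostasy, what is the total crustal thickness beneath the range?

Root depth r = h ρ_c / (ρ_m − ρ_c) = 1.91 km × 2.833 / 0.538 = 10.06 km.
Total thickness = T + h + r = 29.4 km + 1.91 km + 10.06 km = 41.4 km.

41.4 km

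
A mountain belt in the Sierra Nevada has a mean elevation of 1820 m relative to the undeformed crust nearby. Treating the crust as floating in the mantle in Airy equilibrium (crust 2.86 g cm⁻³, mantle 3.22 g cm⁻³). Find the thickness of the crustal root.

14500 m

In Airy isostatic equilibrium: the weight of the topography is balanced by the buoyancy of the root, ρ_c h = (ρ_m − ρ_c) r.
r = h · ρ_c / (ρ_m − ρ_c) = 1820 m × 2.86 / (3.22 − 2.86) = 14500 m.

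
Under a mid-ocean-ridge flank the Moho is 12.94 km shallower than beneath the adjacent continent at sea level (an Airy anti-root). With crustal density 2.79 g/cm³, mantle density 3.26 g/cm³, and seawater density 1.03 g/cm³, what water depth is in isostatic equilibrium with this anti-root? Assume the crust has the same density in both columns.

3.46 km

Replacing a thickness d of crust by seawater at the top must be balanced by replacing crust with mantle at the base: d (ρ_c − ρ_w) = a (ρ_m − ρ_c).
d = a (ρ_m − ρ_c)/(ρ_c − ρ_w) = 12.94 km × 0.47/1.76 = 3.46 km.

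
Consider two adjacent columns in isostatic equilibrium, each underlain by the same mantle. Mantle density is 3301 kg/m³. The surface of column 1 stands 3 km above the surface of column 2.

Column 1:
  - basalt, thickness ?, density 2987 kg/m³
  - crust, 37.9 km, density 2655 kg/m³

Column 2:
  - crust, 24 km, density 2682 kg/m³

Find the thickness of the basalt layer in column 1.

0.878 km

Take the compensation level at the base of the deeper column (depth z_c below the surface of column 1) and equate Σ ρ_i t_i down to z_c; mantle fills any gap and the z_c terms cancel.
Column 1: x×2987 + 37.9×2655 + (z_c − 37.9 − x)×3301
Column 2: 3×0 + 24×2682 + (z_c − 3 − 24)×3301
The z_c×3301 term appears on both sides and cancels. Collect the known terms of each column as K = Σ(ρt)_known − 3301 × (depth of known layers): K_1 = 100624.5 − 3301×37.9 = −24483.4; K_2 = 64368 − 3301×(3 + 24) = −24759.
Balance: K_1 − x×(3301 − 2987) = K_2, so x = (K_1 − K_2)/(3301 − 2987) = 275.6/314 = 0.878 km.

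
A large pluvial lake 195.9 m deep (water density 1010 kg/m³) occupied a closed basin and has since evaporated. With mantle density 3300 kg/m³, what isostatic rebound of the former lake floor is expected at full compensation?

60 m

u = d ρ_w/ρ_m = 195.9 m × 1010/3300 = 60 m.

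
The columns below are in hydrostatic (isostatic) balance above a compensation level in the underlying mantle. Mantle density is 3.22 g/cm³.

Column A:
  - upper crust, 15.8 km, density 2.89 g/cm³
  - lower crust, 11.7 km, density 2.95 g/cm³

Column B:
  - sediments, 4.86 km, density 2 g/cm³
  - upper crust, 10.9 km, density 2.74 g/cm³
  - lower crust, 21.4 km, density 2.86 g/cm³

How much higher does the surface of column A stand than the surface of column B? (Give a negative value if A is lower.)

For any compensation level in the mantle, the mantle terms cancel and isostasy reduces to e = (Σt_A − Σt_B) − (Σ(ρt)_A − Σ(ρt)_B) / ρ_m.
Σt_A = 27.5 km; Σt_B = 37.16 km; Σ(ρt)_A = 80.177; Σ(ρt)_B = 100.79 (in km·g/cm³).
e = (27.5 − 37.16) − (80.177 − 100.79) / 3.22 = −3.26 km.

−3.26 km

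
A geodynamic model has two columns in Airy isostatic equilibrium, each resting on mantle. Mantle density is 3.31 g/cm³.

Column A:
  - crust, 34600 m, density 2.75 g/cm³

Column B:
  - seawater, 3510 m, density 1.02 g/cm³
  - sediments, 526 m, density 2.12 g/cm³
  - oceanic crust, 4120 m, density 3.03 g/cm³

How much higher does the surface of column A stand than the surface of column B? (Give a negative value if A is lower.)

2890 m

For any compensation level in the mantle, the mantle terms cancel and isostasy reduces to e = (Σt_A − Σt_B) − (Σ(ρt)_A − Σ(ρt)_B) / ρ_m.
Σt_A = 34600 m; Σt_B = 8156 m; Σ(ρt)_A = 95150; Σ(ρt)_B = 17178.92 (in m·g/cm³).
e = (34600 − 8156) − (95150 − 17178.92) / 3.31 = 2890 m.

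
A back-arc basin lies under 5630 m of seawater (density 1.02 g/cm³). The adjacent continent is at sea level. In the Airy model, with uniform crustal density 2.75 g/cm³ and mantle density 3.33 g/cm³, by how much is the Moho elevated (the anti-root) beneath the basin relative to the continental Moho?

16800 m

For local isostatic compensation: replacing crust with seawater at the top is compensated by replacing crust with mantle at the base: d (ρ_c − ρ_w) = a (ρ_m − ρ_c).
a = d (ρ_c − ρ_w)/(ρ_m − ρ_c) = 5630 m × 1.73/0.58 = 16800 m.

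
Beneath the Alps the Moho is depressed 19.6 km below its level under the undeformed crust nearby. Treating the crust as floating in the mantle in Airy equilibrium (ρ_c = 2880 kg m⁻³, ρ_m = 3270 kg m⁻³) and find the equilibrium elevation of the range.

Balancing pressure at the compensation depth: ρ_c h = (ρ_m − ρ_c) r.
h = r (ρ_m − ρ_c) / ρ_c = 19.6 km × (3270 − 2880) / 2880 = 2.65 km.

2.65 km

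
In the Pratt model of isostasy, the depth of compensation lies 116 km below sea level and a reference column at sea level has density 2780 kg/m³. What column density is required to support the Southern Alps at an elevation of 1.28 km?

Pratt balance: ρ_ref D = ρ (D + h).
ρ = ρ_ref D/(D + h) = 2780 × 116 km/(116 km + 1.28 km) = 2750 kg/m³.

2750 kg/m³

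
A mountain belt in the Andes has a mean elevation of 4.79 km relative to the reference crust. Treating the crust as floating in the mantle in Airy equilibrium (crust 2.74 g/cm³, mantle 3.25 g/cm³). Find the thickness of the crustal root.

In Airy isostatic equilibrium: the weight of the topography is balanced by the buoyancy of the root, ρ_c h = (ρ_m − ρ_c) r.
r = h · ρ_c / (ρ_m − ρ_c) = 4.79 km × 2.74 / (3.25 − 2.74) = 25.7 km.

25.7 km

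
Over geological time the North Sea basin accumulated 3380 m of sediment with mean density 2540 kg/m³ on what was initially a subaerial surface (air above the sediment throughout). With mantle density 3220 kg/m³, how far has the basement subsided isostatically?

2670 m

Subaerial load: s = t ρ_sed / ρ_m = 3380 m × 2540/3220 = 2670 m.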